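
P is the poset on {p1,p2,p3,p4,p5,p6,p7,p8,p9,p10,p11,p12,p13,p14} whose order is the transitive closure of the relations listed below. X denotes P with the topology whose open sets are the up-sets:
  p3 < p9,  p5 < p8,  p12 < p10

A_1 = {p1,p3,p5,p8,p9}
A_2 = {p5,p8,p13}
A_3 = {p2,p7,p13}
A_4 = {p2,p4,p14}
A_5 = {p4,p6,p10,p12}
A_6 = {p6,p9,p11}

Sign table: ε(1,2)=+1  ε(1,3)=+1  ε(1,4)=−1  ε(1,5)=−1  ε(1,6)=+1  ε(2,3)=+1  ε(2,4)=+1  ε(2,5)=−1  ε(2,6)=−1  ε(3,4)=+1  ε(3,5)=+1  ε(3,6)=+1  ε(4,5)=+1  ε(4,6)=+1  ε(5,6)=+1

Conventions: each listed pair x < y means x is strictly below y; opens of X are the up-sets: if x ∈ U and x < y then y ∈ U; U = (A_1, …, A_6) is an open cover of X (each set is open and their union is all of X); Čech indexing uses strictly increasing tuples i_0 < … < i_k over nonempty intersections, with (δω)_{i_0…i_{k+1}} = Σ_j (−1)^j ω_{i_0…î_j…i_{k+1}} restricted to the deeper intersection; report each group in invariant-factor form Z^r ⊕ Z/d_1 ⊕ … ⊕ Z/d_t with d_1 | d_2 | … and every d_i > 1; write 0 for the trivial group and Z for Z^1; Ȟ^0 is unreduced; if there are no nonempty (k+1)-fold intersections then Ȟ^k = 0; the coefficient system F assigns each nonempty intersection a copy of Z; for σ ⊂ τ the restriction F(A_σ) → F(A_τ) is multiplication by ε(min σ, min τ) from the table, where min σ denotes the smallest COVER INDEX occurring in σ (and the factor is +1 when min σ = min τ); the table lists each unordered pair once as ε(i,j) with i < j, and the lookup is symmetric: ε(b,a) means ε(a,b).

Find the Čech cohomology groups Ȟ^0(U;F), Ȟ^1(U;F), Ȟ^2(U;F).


Ȟ^0(U;F) ≅ Z, Ȟ^1(U;F) ≅ Z, Ȟ^2(U;F) ≅ 0

intersection data:
  A12={p5,p8} A16={p9} A23={p13} A34={p2} A45={p4} A56={p6}
C dims 6,6; δ0: rk 5, SNF 1^5
Ȟ^0 = (6 − 5) − 0 = 1, so Ȟ^0 ≅ Z
Ȟ^1 = (6 − 0) − 5 = 1, so Ȟ^1 ≅ Z
Ȟ^2 = (0 − 0) − 0 = 0, so Ȟ^2 ≅ 0


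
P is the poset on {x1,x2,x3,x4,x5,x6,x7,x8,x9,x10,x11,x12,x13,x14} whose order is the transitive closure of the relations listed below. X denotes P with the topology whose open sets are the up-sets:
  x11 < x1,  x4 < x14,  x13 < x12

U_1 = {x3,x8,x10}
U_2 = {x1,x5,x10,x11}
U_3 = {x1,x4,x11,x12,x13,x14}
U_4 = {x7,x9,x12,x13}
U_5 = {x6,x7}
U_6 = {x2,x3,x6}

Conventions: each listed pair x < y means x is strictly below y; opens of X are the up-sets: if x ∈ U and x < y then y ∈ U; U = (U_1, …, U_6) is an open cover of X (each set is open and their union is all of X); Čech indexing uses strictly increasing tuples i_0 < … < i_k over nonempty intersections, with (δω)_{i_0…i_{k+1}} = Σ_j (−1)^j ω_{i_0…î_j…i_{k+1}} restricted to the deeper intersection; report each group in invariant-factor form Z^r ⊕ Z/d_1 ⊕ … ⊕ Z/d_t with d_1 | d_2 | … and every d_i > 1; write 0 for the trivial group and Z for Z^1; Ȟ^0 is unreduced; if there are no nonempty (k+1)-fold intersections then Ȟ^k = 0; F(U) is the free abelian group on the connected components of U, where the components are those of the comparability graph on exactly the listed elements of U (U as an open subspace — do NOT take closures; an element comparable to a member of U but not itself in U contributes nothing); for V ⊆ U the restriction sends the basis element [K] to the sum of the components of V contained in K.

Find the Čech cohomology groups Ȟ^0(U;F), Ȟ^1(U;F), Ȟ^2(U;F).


nonempty intersections:
  U12={x10} U16={x3} U23={x1,x11} U34={x12,x13} U45={x7} U56={x6}
components per intersection:
  U1: {x3} {x8} {x10}
  U2: {x1,x11} {x5} {x10}
  U3: {x1,x11} {x4,x14} {x12,x13}
  U4: {x7} {x9} {x12,x13}
  U5: {x6} {x7}
  U6: {x2} {x3} {x6}
  U12: {x10}
  U16: {x3}
  U23: {x1,x11}
  U34: {x12,x13}
  U45: {x7}
  U56: {x6}
C dims 17,6; δ0: rk 6, SNF 1^6
Ȟ^0: (17−6)−0=11 ⇒ Z^11
Ȟ^1: (6−0)−6=0 ⇒ 0
Ȟ^2: (0−0)−0=0 ⇒ 0

Ȟ^0 ≅ Z^11; Ȟ^1 ≅ 0; Ȟ^2 ≅ 0


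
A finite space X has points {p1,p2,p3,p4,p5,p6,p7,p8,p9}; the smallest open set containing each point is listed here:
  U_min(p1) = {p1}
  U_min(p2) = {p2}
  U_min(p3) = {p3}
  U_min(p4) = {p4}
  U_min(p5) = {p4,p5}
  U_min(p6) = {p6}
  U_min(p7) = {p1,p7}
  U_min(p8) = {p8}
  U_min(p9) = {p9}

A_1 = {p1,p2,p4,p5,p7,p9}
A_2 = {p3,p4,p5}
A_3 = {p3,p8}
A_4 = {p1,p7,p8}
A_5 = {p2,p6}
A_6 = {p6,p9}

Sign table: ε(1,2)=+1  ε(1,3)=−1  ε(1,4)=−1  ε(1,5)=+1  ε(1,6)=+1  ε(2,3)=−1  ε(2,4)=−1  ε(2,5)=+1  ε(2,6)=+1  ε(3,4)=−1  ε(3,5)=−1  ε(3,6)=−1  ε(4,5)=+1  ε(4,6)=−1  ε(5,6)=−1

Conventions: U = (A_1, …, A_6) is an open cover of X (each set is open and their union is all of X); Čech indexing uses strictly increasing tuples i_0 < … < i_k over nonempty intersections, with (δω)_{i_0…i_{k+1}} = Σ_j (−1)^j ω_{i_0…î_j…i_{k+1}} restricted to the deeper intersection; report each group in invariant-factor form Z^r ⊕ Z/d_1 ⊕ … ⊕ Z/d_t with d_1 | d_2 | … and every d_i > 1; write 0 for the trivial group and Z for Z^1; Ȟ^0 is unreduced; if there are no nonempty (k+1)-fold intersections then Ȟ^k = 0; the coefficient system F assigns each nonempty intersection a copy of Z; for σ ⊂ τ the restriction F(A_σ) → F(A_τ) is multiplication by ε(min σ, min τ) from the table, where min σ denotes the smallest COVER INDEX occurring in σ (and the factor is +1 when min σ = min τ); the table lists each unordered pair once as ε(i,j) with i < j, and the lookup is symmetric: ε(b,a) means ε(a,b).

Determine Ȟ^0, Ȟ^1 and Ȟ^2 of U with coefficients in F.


Ȟ^0 = 0,  Ȟ^1 = Z ⊕ Z/2,  Ȟ^2 = 0

cover nerve:
  A12={p4,p5} A14={p1,p7} A15={p2} A16={p9} A23={p3} A34={p8} A56={p6}
C dims 6,7; δ0: rk 6, SNF 1^5·2
Ȟ^0: (6−6)−0=0 ⇒ 0
Ȟ^1: (7−0)−6=1 plus torsion [2] ⇒ Z ⊕ Z/2
Ȟ^2: (0−0)−0=0 ⇒ 0


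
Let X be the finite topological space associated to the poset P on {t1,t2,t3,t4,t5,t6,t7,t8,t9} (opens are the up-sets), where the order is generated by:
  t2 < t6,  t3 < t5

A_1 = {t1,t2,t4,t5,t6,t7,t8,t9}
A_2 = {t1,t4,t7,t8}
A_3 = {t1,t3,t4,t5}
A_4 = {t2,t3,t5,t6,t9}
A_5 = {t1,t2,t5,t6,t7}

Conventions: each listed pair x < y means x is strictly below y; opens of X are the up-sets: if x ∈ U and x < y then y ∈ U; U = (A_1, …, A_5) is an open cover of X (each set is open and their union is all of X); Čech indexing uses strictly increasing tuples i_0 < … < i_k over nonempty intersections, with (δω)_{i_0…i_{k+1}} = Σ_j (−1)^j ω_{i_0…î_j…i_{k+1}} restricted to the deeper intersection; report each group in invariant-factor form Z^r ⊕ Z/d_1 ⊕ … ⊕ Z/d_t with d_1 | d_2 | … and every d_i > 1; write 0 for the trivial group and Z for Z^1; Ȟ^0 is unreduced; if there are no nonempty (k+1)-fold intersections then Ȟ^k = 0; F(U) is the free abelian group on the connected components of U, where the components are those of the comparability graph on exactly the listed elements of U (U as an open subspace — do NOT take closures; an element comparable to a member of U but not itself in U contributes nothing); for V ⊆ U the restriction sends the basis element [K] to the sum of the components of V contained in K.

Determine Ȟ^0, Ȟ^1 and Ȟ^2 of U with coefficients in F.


nerve of the cover:
  A12={t1,t4,t7,t8} A13={t1,t4,t5} A14={t2,t5,t6,t9} A15={t1,t2,t5,t6,t7} A23={t1,t4} A25={t1,t7} A34={t3,t5} A35={t1,t5} A45={t2,t5,t6}
  A123={t1,t4} A125={t1,t7} A134={t5} A135={t1,t5} A145={t2,t5,t6} A235={t1} A345={t5}
  A1235={t1} A1345={t5}
components per intersection:
  A1: {t1} {t2,t6} {t4} {t5} {t7} {t8} {t9}
  A2: {t1} {t4} {t7} {t8}
  A3: {t1} {t3,t5} {t4}
  A4: {t2,t6} {t3,t5} {t9}
  A5: {t1} {t2,t6} {t5} {t7}
  A12: {t1} {t4} {t7} {t8}
  A13: {t1} {t4} {t5}
  A14: {t2,t6} {t5} {t9}
  A15: {t1} {t2,t6} {t5} {t7}
  A23: {t1} {t4}
  A25: {t1} {t7}
  A34: {t3,t5}
  A35: {t1} {t5}
  A45: {t2,t6} {t5}
  A123: {t1} {t4}
  A125: {t1} {t7}
  A134: {t5}
  A135: {t1} {t5}
  A145: {t2,t6} {t5}
  A235: {t1}
  A345: {t5}
  A1235: {t1}
  A1345: {t5}
C dims 21,23,11,2; δ0: rk 14, SNF 1^14; δ1: rk 9, SNF 1^9; δ2: rk 2, SNF 1^2
Ȟ^0 = (21 − 14) − 0 = 7, so Ȟ^0 ≅ Z^7
Ȟ^1 = (23 − 9) − 14 = 0, so Ȟ^1 ≅ 0
Ȟ^2 = (11 − 2) − 9 = 0, so Ȟ^2 ≅ 0

Ȟ^0 ≅ Z^7, Ȟ^1 ≅ 0, Ȟ^2 ≅ 0


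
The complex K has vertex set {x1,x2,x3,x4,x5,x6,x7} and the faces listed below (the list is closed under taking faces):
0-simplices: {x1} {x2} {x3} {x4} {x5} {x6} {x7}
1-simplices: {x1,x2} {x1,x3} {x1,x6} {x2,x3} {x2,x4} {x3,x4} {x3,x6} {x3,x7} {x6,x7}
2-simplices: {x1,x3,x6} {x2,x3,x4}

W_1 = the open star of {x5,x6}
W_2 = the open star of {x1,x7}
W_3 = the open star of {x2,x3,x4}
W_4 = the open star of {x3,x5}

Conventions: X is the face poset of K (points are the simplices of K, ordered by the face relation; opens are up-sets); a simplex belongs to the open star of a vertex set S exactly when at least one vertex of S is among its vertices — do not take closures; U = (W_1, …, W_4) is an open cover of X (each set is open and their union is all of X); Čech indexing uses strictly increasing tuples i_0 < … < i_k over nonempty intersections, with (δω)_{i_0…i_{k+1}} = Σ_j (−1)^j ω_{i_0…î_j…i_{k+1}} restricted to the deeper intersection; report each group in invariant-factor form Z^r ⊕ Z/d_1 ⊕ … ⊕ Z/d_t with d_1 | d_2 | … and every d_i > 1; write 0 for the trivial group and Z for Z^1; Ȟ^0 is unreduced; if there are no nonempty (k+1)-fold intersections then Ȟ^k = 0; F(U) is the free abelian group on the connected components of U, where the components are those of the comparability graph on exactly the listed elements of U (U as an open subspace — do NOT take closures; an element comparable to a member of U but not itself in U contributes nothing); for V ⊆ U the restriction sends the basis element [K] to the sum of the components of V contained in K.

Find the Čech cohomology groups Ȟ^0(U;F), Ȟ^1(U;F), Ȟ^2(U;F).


Ȟ^0 = Z^2, Ȟ^1 = Z^2 and Ȟ^2 = 0

nerve of the cover:
  W1={{x5},{x6},{x1,x6},{x3,x6},{x6,x7},{x1,x3,x6}} W2={{x1},{x7},{x1,x2},{x1,x3},{x1,x6},{x3,x7},{x6,x7},{x1,x3,x6}} W3={{x2},{x3},{x4},{x1,x2},{x1,x3},{x2,x3},{x2,x4},{x3,x4},{x3,x6},{x3,x7},{x1,x3,x6},{x2,x3,x4}} W4={{x3},{x5},{x1,x3},{x2,x3},{x3,x4},{x3,x6},{x3,x7},{x1,x3,x6},{x2,x3,x4}}
  W12={{x1,x6},{x6,x7},{x1,x3,x6}} W13={{x3,x6},{x1,x3,x6}} W14={{x5},{x3,x6},{x1,x3,x6}} W23={{x1,x2},{x1,x3},{x3,x7},{x1,x3,x6}} W24={{x1,x3},{x3,x7},{x1,x3,x6}} W34={{x3},{x1,x3},{x2,x3},{x3,x4},{x3,x6},{x3,x7},{x1,x3,x6},{x2,x3,x4}}
  W123={{x1,x3,x6}} W124={{x1,x3,x6}} W134={{x3,x6},{x1,x3,x6}} W234={{x1,x3},{x3,x7},{x1,x3,x6}}
  W1234={{x1,x3,x6}}
components per intersection:
  W1: {{x5}} {{x6},{x1,x6},{x3,x6},{x6,x7},{x1,x3,x6}}
  W2: {{x1},{x1,x2},{x1,x3},{x1,x6},{x1,x3,x6}} {{x7},{x3,x7},{x6,x7}}
  W3: {{x2},{x3},{x4},{x1,x2},{x1,x3},{x2,x3},{x2,x4},{x3,x4},{x3,x6},{x3,x7},{x1,x3,x6},{x2,x3,x4}}
  W4: {{x3},{x1,x3},{x2,x3},{x3,x4},{x3,x6},{x3,x7},{x1,x3,x6},{x2,x3,x4}} {{x5}}
  W12: {{x1,x6},{x1,x3,x6}} {{x6,x7}}
  W13: {{x3,x6},{x1,x3,x6}}
  W14: {{x5}} {{x3,x6},{x1,x3,x6}}
  W23: {{x1,x2}} {{x1,x3},{x1,x3,x6}} {{x3,x7}}
  W24: {{x1,x3},{x1,x3,x6}} {{x3,x7}}
  W34: {{x3},{x1,x3},{x2,x3},{x3,x4},{x3,x6},{x3,x7},{x1,x3,x6},{x2,x3,x4}}
  W123: {{x1,x3,x6}}
  W124: {{x1,x3,x6}}
  W134: {{x3,x6},{x1,x3,x6}}
  W234: {{x1,x3},{x1,x3,x6}} {{x3,x7}}
  W1234: {{x1,x3,x6}}
C dims 7,11,5,1; δ0: rk 5, SNF 1^5; δ1: rk 4, SNF 1^4; δ2: rk 1, SNF 1^1
Ȟ^0 = (7 − 5) − 0 = 2, so Ȟ^0 ≅ Z^2
Ȟ^1 = (11 − 4) − 5 = 2, so Ȟ^1 ≅ Z^2
Ȟ^2 = (5 − 1) − 4 = 0, so Ȟ^2 ≅ 0


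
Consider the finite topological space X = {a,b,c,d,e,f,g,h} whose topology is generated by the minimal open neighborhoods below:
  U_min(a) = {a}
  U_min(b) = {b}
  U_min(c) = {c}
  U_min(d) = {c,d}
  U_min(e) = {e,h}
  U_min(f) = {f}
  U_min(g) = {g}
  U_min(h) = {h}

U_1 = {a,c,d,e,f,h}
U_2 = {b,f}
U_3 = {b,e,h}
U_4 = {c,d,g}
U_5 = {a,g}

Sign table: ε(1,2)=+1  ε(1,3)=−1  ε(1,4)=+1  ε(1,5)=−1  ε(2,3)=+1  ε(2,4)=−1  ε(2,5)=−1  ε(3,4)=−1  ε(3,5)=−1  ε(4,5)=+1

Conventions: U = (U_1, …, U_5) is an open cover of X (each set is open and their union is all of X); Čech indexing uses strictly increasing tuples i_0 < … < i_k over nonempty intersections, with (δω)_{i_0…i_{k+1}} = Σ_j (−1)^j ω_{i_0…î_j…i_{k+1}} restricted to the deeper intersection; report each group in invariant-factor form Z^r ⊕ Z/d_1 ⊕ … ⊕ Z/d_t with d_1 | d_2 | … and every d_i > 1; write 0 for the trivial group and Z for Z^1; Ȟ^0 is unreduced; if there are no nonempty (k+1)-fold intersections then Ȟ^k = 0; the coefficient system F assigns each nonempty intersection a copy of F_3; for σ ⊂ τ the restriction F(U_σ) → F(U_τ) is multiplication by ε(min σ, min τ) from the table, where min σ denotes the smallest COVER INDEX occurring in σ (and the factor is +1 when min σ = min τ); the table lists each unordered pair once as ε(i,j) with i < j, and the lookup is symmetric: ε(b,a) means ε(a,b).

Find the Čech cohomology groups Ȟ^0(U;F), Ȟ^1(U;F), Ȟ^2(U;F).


nerve of the cover:
  U12={f} U13={e,h} U14={c,d} U15={a} U23={b} U45={g}
C dims 5,6; δ0: rk_F3 5
Ȟ^0 = (5 − 5) − 0 = 0, so Ȟ^0 ≅ 0
Ȟ^1 = (6 − 0) − 5 = 1, so Ȟ^1 ≅ Z/3
Ȟ^2 = (0 − 0) − 0 = 0, so Ȟ^2 ≅ 0

Ȟ^0(U;F) ≅ 0; Ȟ^1(U;F) ≅ Z/3; Ȟ^2(U;F) ≅ 0


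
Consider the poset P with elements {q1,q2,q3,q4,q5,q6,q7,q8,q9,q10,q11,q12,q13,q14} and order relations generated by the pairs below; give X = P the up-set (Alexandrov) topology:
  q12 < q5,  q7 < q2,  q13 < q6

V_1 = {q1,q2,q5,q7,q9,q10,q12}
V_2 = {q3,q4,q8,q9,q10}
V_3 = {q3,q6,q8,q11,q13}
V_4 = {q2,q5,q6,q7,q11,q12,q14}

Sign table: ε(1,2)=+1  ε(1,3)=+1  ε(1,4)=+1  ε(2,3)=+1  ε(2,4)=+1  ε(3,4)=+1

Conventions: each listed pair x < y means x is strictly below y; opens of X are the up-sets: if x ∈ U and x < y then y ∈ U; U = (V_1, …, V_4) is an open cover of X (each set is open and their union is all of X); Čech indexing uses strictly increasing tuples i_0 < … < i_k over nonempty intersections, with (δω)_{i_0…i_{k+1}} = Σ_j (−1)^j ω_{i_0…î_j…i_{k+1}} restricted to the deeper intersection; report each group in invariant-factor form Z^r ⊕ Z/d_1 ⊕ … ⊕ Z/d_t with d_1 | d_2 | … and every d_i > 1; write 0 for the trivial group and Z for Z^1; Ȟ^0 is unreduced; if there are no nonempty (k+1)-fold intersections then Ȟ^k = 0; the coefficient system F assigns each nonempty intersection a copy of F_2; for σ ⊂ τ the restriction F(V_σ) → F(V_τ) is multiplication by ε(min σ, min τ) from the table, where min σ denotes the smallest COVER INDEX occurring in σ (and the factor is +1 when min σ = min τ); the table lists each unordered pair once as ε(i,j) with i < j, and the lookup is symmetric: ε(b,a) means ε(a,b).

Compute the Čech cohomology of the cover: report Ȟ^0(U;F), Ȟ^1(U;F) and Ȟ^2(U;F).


cover nerve:
  V12={q9,q10} V14={q2,q5,q7,q12} V23={q3,q8} V34={q6,q11}
C dims 4,4; δ0: rk_F2 3
Ȟ^0: (4−3)−0=1 ⇒ Z/2
Ȟ^1: (4−0)−3=1 ⇒ Z/2
Ȟ^2: (0−0)−0=0 ⇒ 0

Ȟ^0(U;F) ≅ Z/2,  Ȟ^1(U;F) ≅ Z/2,  Ȟ^2(U;F) ≅ 0


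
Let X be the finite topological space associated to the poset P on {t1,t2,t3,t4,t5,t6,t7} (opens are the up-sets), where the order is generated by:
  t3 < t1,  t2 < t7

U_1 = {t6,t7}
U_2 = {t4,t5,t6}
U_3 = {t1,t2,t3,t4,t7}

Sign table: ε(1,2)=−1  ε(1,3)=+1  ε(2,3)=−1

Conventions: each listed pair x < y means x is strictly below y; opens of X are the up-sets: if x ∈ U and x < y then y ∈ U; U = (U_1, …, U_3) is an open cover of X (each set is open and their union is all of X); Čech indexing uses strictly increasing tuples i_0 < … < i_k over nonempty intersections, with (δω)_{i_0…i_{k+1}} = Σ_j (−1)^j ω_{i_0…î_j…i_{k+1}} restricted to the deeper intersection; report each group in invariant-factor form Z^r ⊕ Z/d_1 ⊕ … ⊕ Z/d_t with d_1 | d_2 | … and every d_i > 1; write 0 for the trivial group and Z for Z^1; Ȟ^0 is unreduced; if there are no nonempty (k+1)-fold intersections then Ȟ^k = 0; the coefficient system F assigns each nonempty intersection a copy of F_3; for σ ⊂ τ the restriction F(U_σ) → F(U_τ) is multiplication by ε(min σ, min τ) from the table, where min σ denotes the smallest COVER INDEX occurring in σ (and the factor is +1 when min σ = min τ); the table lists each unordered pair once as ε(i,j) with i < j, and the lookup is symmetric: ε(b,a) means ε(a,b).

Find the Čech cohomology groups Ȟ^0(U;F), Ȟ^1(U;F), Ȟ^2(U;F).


Ȟ^0(U;F) ≅ Z/3, Ȟ^1(U;F) ≅ Z/3 and Ȟ^2(U;F) ≅ 0

cover nerve:
  U12={t6} U13={t7} U23={t4}
C dims 3,3; δ0: rk_F3 2
Ȟ^0: (3−2)−0=1 ⇒ Z/3
Ȟ^1: (3−0)−2=1 ⇒ Z/3
Ȟ^2: (0−0)−0=0 ⇒ 0


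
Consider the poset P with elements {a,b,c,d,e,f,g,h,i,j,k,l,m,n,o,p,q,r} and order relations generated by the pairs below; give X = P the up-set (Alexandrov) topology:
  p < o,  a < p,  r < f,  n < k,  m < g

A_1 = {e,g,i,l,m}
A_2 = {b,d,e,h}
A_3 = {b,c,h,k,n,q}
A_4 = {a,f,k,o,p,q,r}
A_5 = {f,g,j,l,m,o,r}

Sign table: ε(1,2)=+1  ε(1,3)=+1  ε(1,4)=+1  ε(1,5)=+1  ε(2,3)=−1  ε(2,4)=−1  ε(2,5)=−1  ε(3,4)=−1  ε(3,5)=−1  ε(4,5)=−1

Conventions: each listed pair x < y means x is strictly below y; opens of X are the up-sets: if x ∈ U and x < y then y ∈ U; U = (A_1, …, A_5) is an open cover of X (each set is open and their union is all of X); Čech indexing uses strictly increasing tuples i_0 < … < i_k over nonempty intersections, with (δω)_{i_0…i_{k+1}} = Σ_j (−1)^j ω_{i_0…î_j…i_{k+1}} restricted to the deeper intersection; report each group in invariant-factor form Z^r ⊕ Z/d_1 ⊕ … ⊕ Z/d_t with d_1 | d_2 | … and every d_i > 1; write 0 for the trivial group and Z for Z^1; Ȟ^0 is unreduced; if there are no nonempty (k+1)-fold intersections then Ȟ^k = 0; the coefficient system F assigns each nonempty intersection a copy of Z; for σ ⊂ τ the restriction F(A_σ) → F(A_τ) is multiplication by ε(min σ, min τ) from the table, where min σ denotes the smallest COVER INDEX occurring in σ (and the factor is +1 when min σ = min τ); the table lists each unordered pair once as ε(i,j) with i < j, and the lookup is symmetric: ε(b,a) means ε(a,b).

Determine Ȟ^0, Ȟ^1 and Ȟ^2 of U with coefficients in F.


cover nerve:
  A12={e} A15={g,l,m} A23={b,h} A34={k,q} A45={f,o,r}
C dims 5,5; δ0: rk 5, SNF 1^4·2
Ȟ^0: (5−5)−0=0 ⇒ 0
Ȟ^1: (5−0)−5=0 plus torsion [2] ⇒ Z/2
Ȟ^2: (0−0)−0=0 ⇒ 0

Ȟ^0(U;F) ≅ 0, Ȟ^1(U;F) ≅ Z/2 and Ȟ^2(U;F) ≅ 0


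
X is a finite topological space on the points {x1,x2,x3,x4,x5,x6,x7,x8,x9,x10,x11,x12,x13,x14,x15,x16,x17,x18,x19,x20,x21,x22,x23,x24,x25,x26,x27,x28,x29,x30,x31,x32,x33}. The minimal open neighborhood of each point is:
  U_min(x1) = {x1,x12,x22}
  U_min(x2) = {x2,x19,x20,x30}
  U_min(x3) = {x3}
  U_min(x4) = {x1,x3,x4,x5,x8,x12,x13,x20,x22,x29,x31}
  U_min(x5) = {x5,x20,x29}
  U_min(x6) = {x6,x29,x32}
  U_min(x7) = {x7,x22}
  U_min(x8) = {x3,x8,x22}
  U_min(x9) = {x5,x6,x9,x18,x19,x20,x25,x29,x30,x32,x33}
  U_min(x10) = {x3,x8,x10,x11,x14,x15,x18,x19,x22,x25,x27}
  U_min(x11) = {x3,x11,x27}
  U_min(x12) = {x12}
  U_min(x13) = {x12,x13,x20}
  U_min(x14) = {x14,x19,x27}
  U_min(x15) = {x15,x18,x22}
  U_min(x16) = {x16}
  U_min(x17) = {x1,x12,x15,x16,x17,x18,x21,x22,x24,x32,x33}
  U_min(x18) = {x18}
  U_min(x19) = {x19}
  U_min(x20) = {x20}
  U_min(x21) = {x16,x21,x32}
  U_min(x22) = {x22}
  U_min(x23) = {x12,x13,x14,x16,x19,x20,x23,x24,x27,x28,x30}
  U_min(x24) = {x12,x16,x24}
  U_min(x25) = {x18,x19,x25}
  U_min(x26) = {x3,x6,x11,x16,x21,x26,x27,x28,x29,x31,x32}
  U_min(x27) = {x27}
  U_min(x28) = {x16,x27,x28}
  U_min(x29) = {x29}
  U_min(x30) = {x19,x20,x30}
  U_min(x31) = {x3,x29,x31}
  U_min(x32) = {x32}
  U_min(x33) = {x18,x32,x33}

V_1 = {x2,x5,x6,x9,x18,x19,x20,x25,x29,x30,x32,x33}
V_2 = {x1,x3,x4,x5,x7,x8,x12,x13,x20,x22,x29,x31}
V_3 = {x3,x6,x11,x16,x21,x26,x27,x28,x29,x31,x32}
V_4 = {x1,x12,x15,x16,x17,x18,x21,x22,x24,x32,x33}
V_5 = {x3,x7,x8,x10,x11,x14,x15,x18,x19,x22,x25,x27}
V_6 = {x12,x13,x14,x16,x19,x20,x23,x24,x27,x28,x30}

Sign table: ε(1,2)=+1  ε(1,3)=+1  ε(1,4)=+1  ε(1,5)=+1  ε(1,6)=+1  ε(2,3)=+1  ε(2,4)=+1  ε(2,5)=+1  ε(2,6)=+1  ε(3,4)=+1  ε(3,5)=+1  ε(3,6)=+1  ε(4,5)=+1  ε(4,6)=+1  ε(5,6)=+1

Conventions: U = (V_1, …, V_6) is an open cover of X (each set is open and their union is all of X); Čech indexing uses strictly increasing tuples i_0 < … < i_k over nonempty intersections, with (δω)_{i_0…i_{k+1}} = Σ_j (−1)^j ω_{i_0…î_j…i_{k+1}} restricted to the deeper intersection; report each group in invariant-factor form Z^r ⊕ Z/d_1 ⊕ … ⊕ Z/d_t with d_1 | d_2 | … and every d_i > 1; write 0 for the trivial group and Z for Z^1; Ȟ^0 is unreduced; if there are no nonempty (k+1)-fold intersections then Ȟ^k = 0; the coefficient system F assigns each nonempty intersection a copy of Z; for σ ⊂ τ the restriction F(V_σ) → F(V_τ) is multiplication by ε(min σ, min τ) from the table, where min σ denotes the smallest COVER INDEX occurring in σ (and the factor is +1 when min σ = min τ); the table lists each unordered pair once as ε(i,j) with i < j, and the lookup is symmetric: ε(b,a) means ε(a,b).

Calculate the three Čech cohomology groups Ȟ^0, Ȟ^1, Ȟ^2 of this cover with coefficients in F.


Ȟ^0(U;F) ≅ Z; Ȟ^1(U;F) ≅ 0; Ȟ^2(U;F) ≅ Z/2

nerve simplices:
  V12={x5,x20,x29} V13={x6,x29,x32} V14={x18,x32,x33} V15={x18,x19,x25} V16={x19,x20,x30} V23={x3,x29,x31} V24={x1,x12,x22} V25={x3,x7,x8,x22} V26={x12,x13,x20} V34={x16,x21,x32} V35={x3,x11,x27} V36={x16,x27,x28} V45={x15,x18,x22} V46={x12,x16,x24} V56={x14,x19,x27}
  V123={x29} V126={x20} V134={x32} V145={x18} V156={x19} V235={x3} V245={x22} V246={x12} V346={x16} V356={x27}
C dims 6,15,10; δ0: rk 5, SNF 1^5; δ1: rk 10, SNF 1^9·2
degree 0: 6−5−0 = 1 → Ȟ^0 ≅ Z
degree 1: 15−10−5 = 0 → Ȟ^1 ≅ 0
degree 2: 10−0−10 = 0 plus torsion [2] → Ȟ^2 ≅ Z/2


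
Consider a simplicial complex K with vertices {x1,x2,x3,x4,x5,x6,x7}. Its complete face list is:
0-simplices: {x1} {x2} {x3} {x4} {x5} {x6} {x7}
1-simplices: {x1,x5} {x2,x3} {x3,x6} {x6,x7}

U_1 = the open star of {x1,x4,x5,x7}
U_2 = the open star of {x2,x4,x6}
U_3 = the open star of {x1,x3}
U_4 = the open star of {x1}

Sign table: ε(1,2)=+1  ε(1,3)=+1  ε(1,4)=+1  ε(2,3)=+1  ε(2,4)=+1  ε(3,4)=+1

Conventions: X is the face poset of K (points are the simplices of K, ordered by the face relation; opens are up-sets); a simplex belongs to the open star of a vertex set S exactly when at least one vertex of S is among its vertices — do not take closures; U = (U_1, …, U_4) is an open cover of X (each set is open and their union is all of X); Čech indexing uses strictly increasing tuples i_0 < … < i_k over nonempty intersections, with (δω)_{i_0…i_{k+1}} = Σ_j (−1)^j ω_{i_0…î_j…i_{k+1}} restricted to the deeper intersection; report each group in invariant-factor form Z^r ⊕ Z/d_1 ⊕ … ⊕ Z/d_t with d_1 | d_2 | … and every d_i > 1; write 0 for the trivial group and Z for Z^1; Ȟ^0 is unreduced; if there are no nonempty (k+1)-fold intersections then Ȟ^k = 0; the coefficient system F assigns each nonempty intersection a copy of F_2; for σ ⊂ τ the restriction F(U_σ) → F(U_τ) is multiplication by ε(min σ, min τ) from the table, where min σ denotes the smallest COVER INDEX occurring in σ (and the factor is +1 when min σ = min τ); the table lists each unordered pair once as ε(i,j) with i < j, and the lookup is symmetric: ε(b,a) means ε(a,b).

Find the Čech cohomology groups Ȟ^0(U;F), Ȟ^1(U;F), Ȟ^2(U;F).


intersection data:
  U1={{x1},{x4},{x5},{x7},{x1,x5},{x6,x7}} U2={{x2},{x4},{x6},{x2,x3},{x3,x6},{x6,x7}} U3={{x1},{x3},{x1,x5},{x2,x3},{x3,x6}} U4={{x1},{x1,x5}}
  U12={{x4},{x6,x7}} U13={{x1},{x1,x5}} U14={{x1},{x1,x5}} U23={{x2,x3},{x3,x6}} U34={{x1},{x1,x5}}
  U134={{x1},{x1,x5}}
C dims 4,5,1; δ0: rk_F2 3; δ1: rk_F2 1
Ȟ^0 = (4 − 3) − 0 = 1, so Ȟ^0 ≅ Z/2
Ȟ^1 = (5 − 1) − 3 = 1, so Ȟ^1 ≅ Z/2
Ȟ^2 = (1 − 0) − 1 = 0, so Ȟ^2 ≅ 0

Ȟ^0 ≅ Z/2, Ȟ^1 ≅ Z/2, Ȟ^2 ≅ 0


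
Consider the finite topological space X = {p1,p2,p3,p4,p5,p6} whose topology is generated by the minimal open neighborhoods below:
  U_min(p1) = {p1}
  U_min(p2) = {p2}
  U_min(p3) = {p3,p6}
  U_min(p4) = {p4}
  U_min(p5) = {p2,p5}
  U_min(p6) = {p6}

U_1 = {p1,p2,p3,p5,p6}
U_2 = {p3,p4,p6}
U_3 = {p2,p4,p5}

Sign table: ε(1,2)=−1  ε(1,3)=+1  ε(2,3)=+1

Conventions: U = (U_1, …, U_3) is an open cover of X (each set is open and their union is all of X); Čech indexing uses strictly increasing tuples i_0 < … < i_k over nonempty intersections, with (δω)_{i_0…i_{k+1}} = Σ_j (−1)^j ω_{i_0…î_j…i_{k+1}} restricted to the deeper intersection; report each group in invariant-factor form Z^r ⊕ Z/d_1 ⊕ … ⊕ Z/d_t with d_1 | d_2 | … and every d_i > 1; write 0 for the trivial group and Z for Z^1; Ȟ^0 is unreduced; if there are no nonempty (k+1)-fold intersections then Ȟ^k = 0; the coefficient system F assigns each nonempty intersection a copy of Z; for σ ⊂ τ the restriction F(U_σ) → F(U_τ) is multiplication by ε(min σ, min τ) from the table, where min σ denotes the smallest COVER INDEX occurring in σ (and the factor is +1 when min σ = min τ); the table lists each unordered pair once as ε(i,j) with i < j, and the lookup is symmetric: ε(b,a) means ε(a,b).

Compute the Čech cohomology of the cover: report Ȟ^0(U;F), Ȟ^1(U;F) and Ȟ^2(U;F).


nerve of the cover:
  U12={p3,p6} U13={p2,p5} U23={p4}
C dims 3,3; δ0: rk 3, SNF 1^2·2
Ȟ^0 = (3 − 3) − 0 = 0, so Ȟ^0 ≅ 0
Ȟ^1 = (3 − 0) − 3 = 0 plus torsion [2], so Ȟ^1 ≅ Z/2
Ȟ^2 = (0 − 0) − 0 = 0, so Ȟ^2 ≅ 0

Ȟ^0 = 0, Ȟ^1 = Z/2 and Ȟ^2 = 0


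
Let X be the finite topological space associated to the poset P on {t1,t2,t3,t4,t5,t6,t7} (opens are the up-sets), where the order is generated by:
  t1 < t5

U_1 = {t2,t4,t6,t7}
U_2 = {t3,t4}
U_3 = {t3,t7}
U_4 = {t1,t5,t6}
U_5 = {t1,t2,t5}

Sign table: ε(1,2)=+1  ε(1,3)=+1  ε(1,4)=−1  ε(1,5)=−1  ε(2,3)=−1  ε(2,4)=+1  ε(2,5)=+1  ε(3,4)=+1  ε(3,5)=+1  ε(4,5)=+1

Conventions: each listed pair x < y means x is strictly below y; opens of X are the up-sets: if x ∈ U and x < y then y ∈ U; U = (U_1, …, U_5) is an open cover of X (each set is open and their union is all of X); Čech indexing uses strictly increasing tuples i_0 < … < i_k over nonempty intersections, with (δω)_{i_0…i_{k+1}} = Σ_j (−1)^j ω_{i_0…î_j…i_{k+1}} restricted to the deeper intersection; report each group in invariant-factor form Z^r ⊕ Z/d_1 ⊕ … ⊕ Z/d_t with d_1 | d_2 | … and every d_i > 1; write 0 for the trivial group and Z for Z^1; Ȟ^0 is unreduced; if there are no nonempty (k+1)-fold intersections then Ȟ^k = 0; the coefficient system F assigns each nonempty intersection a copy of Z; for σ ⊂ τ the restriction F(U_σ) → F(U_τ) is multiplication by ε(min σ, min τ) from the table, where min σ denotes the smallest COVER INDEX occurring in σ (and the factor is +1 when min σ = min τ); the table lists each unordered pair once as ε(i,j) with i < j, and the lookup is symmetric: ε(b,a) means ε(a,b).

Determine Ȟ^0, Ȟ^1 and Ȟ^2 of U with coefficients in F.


nerve of the cover:
  U12={t4} U13={t7} U14={t6} U15={t2} U23={t3} U45={t1,t5}
C dims 5,6; δ0: rk 5, SNF 1^4·2
Ȟ^0 = (5 − 5) − 0 = 0, so Ȟ^0 ≅ 0
Ȟ^1 = (6 − 0) − 5 = 1 plus torsion [2], so Ȟ^1 ≅ Z ⊕ Z/2
Ȟ^2 = (0 − 0) − 0 = 0, so Ȟ^2 ≅ 0

Ȟ^0(U;F) ≅ 0, Ȟ^1(U;F) ≅ Z ⊕ Z/2, Ȟ^2(U;F) ≅ 0


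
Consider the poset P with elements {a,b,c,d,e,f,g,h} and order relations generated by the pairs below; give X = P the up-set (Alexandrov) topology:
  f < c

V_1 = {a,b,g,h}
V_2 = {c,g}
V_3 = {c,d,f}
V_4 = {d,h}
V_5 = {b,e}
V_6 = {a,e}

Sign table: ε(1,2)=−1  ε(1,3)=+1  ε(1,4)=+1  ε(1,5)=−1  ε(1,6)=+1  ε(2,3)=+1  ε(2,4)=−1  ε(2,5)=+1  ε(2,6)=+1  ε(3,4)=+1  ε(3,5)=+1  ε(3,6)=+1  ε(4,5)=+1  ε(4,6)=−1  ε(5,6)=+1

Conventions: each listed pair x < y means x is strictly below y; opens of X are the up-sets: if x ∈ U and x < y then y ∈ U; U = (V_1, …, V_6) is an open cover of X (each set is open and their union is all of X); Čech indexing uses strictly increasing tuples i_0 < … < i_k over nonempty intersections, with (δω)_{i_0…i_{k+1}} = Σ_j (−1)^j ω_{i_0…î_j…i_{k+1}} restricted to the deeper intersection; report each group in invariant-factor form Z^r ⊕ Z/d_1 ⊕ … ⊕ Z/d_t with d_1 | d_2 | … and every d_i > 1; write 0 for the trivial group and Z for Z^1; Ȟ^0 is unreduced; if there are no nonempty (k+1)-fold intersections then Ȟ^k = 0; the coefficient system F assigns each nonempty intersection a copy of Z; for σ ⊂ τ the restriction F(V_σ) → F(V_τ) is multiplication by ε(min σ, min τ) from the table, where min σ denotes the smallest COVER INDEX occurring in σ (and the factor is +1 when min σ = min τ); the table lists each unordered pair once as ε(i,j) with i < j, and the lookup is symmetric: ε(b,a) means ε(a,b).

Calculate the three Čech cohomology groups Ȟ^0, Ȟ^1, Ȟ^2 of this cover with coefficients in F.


intersection data:
  V12={g} V14={h} V15={b} V16={a} V23={c} V34={d} V56={e}
C dims 6,7; δ0: rk 6, SNF 1^5·2
Ȟ^0 = (6 − 6) − 0 = 0, so Ȟ^0 ≅ 0
Ȟ^1 = (7 − 0) − 6 = 1 plus torsion [2], so Ȟ^1 ≅ Z ⊕ Z/2
Ȟ^2 = (0 − 0) − 0 = 0, so Ȟ^2 ≅ 0

Ȟ^0 ≅ 0, Ȟ^1 ≅ Z ⊕ Z/2 and Ȟ^2 ≅ 0


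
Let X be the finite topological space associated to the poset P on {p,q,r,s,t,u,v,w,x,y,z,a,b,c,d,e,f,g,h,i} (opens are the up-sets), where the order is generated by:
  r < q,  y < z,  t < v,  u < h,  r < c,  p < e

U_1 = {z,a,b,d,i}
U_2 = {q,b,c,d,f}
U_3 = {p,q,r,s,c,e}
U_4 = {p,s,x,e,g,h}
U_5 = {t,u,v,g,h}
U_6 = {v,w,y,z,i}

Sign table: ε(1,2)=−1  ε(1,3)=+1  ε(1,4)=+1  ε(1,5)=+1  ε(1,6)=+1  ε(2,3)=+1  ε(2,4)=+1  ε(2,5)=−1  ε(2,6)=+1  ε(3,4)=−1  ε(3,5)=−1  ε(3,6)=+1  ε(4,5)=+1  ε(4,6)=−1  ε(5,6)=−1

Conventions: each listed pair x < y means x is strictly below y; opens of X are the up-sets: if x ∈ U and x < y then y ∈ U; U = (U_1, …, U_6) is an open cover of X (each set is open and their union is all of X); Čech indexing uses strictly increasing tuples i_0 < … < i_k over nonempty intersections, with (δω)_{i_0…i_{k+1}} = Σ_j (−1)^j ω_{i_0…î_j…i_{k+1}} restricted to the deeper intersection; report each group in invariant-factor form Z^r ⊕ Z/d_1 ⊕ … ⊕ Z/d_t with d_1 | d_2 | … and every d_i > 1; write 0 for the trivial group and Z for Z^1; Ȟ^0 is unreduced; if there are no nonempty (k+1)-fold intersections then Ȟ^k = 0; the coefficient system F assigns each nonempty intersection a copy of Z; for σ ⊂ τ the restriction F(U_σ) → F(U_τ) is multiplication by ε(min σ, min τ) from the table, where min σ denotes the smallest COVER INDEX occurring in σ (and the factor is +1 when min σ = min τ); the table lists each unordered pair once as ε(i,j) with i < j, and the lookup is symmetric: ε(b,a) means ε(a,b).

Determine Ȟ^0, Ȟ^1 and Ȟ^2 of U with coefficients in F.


Ȟ^0(U;F) ≅ 0, Ȟ^1(U;F) ≅ Z/2, Ȟ^2(U;F) ≅ 0

nerve simplices:
  U12={b,d} U16={z,i} U23={q,c} U34={p,s,e} U45={g,h} U56={v}
C dims 6,6; δ0: rk 6, SNF 1^5·2
degree 0: 6−6−0 = 0 → Ȟ^0 ≅ 0
degree 1: 6−0−6 = 0 plus torsion [2] → Ȟ^1 ≅ Z/2
degree 2: 0−0−0 = 0 → Ȟ^2 ≅ 0


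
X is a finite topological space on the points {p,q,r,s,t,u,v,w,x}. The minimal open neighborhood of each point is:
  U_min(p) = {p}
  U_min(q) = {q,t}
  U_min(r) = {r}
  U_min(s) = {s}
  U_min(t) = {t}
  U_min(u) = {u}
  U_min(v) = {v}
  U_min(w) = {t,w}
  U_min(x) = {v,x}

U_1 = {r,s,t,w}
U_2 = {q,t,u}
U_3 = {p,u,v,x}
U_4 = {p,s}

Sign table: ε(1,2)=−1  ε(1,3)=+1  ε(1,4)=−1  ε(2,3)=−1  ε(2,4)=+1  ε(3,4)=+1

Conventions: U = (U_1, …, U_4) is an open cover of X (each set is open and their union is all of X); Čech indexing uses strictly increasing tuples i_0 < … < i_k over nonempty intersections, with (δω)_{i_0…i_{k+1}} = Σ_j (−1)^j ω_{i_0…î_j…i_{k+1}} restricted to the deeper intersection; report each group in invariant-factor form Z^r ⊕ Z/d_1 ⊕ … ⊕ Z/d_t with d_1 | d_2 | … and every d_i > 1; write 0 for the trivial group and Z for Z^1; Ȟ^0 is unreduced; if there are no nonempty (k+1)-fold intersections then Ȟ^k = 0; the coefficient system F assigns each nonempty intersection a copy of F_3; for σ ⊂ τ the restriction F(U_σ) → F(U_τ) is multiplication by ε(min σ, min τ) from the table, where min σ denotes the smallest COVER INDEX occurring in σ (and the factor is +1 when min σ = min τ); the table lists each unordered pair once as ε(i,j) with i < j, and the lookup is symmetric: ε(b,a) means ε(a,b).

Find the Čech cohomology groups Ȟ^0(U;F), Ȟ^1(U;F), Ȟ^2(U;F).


Ȟ^0(U;F) ≅ 0; Ȟ^1(U;F) ≅ 0; Ȟ^2(U;F) ≅ 0

nerve of the cover:
  U12={t} U14={s} U23={u} U34={p}
C dims 4,4; δ0: rk_F3 4
Ȟ^0 = (4 − 4) − 0 = 0, so Ȟ^0 ≅ 0
Ȟ^1 = (4 − 0) − 4 = 0, so Ȟ^1 ≅ 0
Ȟ^2 = (0 − 0) − 0 = 0, so Ȟ^2 ≅ 0


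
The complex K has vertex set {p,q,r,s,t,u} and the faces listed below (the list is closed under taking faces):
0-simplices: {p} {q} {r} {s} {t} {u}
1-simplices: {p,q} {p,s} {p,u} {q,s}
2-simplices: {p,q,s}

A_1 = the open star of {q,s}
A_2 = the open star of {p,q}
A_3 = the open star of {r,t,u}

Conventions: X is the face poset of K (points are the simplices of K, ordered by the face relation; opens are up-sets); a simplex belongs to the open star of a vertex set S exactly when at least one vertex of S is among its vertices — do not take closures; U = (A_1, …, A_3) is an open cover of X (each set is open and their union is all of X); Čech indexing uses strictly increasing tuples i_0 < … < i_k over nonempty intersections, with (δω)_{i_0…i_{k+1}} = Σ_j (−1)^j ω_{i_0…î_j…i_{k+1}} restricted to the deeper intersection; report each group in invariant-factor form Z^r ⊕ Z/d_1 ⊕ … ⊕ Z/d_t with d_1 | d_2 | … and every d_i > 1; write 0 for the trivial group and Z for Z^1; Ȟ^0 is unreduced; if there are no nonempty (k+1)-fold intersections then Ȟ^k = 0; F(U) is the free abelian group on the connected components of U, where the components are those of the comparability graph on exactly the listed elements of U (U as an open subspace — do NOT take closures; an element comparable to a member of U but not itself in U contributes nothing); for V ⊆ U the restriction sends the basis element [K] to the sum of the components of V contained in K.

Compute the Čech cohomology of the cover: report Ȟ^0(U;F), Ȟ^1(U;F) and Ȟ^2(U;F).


cover nerve:
  A1={{q},{s},{p,q},{p,s},{q,s},{p,q,s}} A2={{p},{q},{p,q},{p,s},{p,u},{q,s},{p,q,s}} A3={{r},{t},{u},{p,u}}
  A12={{q},{p,q},{p,s},{q,s},{p,q,s}} A23={{p,u}}
components per intersection:
  A1: {{q},{s},{p,q},{p,s},{q,s},{p,q,s}}
  A2: {{p},{q},{p,q},{p,s},{p,u},{q,s},{p,q,s}}
  A3: {{r}} {{t}} {{u},{p,u}}
  A12: {{q},{p,q},{p,s},{q,s},{p,q,s}}
  A23: {{p,u}}
C dims 5,2; δ0: rk 2, SNF 1^2
Ȟ^0: (5−2)−0=3 ⇒ Z^3
Ȟ^1: (2−0)−2=0 ⇒ 0
Ȟ^2: (0−0)−0=0 ⇒ 0

Ȟ^0(U;F) ≅ Z^3; Ȟ^1(U;F) ≅ 0; Ȟ^2(U;F) ≅ 0


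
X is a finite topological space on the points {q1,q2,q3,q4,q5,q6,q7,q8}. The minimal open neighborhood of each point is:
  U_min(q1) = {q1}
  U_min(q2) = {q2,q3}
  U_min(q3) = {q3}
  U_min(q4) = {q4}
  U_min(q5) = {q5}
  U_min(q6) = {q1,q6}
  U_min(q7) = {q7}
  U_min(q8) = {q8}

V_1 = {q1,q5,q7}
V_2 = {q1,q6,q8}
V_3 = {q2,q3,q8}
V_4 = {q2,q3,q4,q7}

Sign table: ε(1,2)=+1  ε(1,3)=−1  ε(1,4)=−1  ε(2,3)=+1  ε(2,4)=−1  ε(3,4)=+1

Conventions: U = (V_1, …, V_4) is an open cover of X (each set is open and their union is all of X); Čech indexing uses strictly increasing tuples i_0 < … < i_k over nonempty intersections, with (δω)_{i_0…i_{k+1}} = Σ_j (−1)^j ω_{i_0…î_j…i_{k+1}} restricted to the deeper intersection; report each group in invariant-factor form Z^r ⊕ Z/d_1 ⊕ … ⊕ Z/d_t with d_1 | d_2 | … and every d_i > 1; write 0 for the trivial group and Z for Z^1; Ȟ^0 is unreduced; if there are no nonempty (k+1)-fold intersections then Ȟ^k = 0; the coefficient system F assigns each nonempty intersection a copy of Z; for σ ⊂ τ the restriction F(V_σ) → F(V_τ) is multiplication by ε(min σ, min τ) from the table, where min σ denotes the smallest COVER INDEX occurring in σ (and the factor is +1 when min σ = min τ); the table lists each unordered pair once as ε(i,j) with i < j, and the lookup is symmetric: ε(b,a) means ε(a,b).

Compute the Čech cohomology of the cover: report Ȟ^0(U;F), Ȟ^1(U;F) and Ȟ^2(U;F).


Ȟ^0(U;F) ≅ 0; Ȟ^1(U;F) ≅ Z/2; Ȟ^2(U;F) ≅ 0

nerve simplices:
  V12={q1} V14={q7} V23={q8} V34={q2,q3}
C dims 4,4; δ0: rk 4, SNF 1^3·2
degree 0: 4−4−0 = 0 → Ȟ^0 ≅ 0
degree 1: 4−0−4 = 0 plus torsion [2] → Ȟ^1 ≅ Z/2
degree 2: 0−0−0 = 0 → Ȟ^2 ≅ 0


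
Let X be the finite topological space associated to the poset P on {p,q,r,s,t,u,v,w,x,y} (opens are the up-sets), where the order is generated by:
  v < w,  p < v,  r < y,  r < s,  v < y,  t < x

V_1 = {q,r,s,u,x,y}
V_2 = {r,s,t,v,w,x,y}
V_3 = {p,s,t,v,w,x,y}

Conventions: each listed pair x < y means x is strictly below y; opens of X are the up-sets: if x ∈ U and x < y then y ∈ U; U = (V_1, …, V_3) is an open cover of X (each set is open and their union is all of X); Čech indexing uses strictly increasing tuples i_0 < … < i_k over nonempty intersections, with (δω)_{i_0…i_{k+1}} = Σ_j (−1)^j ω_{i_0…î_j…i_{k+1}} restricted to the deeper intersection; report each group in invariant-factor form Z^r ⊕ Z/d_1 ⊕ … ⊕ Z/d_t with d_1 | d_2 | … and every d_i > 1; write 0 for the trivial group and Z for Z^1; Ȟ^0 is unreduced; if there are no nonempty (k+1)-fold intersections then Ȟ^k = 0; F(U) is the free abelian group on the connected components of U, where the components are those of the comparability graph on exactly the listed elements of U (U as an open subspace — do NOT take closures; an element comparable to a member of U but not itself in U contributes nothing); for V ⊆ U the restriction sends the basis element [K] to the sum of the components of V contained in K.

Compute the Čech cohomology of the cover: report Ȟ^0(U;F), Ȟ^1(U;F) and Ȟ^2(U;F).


Ȟ^0(U;F) ≅ Z^4; Ȟ^1(U;F) ≅ 0; Ȟ^2(U;F) ≅ 0

nonempty intersections:
  V12={r,s,x,y} V13={s,x,y} V23={s,t,v,w,x,y}
  V123={s,x,y}
components per intersection:
  V1: {q} {r,s,y} {u} {x}
  V2: {r,s,v,w,y} {t,x}
  V3: {p,v,w,y} {s} {t,x}
  V12: {r,s,y} {x}
  V13: {s} {x} {y}
  V23: {s} {t,x} {v,w,y}
  V123: {s} {x} {y}
C dims 9,8,3; δ0: rk 5, SNF 1^5; δ1: rk 3, SNF 1^3
Ȟ^0: (9−5)−0=4 ⇒ Z^4
Ȟ^1: (8−3)−5=0 ⇒ 0
Ȟ^2: (3−0)−3=0 ⇒ 0


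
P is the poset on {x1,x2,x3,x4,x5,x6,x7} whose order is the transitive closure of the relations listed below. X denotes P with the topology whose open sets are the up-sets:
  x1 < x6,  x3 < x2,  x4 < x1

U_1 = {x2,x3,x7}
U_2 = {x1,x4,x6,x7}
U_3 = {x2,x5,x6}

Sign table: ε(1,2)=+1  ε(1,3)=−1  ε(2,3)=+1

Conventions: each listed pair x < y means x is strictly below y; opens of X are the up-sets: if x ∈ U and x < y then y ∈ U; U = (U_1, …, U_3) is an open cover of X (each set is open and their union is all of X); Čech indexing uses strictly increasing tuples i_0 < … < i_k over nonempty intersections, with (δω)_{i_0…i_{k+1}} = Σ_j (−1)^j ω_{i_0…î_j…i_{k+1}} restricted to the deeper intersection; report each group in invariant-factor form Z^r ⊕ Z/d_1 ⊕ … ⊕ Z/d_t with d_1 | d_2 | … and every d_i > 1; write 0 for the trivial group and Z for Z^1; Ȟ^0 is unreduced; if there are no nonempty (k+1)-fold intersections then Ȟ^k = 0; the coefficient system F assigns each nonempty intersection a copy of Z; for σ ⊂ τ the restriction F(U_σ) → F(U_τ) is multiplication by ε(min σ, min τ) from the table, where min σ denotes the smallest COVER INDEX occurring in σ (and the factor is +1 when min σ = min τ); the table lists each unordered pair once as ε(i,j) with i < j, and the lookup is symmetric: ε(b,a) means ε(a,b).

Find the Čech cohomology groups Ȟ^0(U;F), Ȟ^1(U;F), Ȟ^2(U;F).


cover nerve:
  U12={x7} U13={x2} U23={x6}
C dims 3,3; δ0: rk 3, SNF 1^2·2
Ȟ^0: (3−3)−0=0 ⇒ 0
Ȟ^1: (3−0)−3=0 plus torsion [2] ⇒ Z/2
Ȟ^2: (0−0)−0=0 ⇒ 0

Ȟ^0 ≅ 0, Ȟ^1 ≅ Z/2 and Ȟ^2 ≅ 0
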